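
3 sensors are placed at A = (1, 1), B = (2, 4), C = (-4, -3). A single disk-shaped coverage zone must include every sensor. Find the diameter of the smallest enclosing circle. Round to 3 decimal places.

9.220

Side lengths²: AB² = 10, AC² = 41, BC² = 85.
Since BC² = 85 ≥ 41 + 10 = 51, the angle opposite BC is not acute, so the smallest enclosing circle has BC as diameter.
Centre = midpoint of BC = (-1, 0.5), r² = 85/4 = 21.25.
Diameter = 2r = 2√(21.25) ≈ 9.220.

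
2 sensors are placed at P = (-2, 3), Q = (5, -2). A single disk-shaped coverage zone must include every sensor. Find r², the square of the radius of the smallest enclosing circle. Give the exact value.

The smallest circle enclosing two points has them as diameter endpoints.
Centre = midpoint = (1.5, 0.5); r² = |PQ|²/4 = 74/4 = 18.5.

18.5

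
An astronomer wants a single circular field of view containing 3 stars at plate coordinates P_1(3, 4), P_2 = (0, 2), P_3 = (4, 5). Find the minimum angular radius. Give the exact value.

Side lengths²: P_1P_2² = 13, P_1P_3² = 2, P_2P_3² = 25.
Since P_2P_3² = 25 ≥ 13 + 2 = 15, the angle opposite P_2P_3 is not acute, so the smallest enclosing circle has P_2P_3 as diameter.
Centre = midpoint of P_2P_3 = (2, 3.5), r² = 25/4 = 6.25.
r = √(6.25) = 2.5.

2.5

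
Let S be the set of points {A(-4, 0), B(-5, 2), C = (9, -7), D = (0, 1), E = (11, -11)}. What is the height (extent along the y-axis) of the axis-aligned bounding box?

max y = 2, min y = -11, so height = 13.

13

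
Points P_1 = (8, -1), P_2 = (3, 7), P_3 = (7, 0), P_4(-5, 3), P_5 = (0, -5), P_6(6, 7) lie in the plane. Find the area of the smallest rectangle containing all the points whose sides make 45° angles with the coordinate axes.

In coordinates u = x + y, v = x − y the rectangle is axis-aligned; the map (x,y)→(u,v) scales areas by 2.
u-values: 7, 10, 7, -2, -5, 13; range = 13 − (-5) = 18.
v-values: 9, -4, 7, -8, 5, -1; range = 9 − (-8) = 17.
Area = (18 × 17) / 2 = 153.

153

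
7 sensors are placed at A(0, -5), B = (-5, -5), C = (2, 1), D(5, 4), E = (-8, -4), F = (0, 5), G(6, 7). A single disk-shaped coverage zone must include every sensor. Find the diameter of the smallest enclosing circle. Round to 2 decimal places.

17.80

The farthest pair is E–G with squared distance 317. The circle on this segment as diameter has centre (-1, 1.5) and r² = 317/4 = 79.25.
Check A: distance² to centre = 43.25 ≤ 79.25, so it lies inside.
All remaining points lie in this disk, and no smaller disk contains both endpoints, so this is the minimum enclosing circle.
Diameter = 2r = 2√(79.25) ≈ 17.80.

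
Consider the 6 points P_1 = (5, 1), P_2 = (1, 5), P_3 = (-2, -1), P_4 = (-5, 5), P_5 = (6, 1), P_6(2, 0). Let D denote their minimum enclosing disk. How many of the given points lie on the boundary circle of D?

By Welzl's lemma the MEC is supported by two points (diametrically opposite) or three points (on a circumcircle).
The farthest pair is P_4–P_5 with squared distance 137. The circle on this segment as diameter has centre (0.5, 3) and r² = 137/4 = 34.25.
Check P_1: distance² to centre = 24.25 ≤ 34.25, so it lies inside.
All remaining points lie in this disk, and no smaller disk contains both endpoints, so this is the minimum enclosing circle.
The points at distance exactly r from the centre are P_4, P_5 — 2 points.

2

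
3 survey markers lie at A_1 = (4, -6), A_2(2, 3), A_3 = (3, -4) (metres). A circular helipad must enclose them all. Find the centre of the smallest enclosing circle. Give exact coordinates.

Side lengths²: A_1A_2² = 85, A_1A_3² = 5, A_2A_3² = 50.
Since A_1A_2² = 85 ≥ 50 + 5 = 55, the angle opposite A_1A_2 is not acute, so the smallest enclosing circle has A_1A_2 as diameter.
Centre = midpoint of A_1A_2 = (3, -1.5), r² = 85/4 = 21.25.
Centre = (3, -1.5).

(3, -1.5)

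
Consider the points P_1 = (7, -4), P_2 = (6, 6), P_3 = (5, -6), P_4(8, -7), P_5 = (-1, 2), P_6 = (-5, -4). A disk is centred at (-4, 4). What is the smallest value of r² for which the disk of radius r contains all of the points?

The required radius is the distance from (-4, 4) to the farthest point.
Squared distances: 185, 104, 181, 265, 13, 65.
Maximum is 265, attained at P_4.

265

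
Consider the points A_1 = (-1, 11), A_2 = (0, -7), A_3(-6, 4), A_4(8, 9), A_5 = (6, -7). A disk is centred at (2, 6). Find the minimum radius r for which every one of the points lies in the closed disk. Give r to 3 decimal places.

13.601

The required radius is the distance from (2, 6) to the farthest point.
Squared distances: 34, 173, 68, 45, 185.
Maximum is 185, attained at A_5.
r = √185 ≈ 13.601.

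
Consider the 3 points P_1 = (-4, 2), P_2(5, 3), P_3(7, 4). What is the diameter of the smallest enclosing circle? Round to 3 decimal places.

11.180

Side lengths²: P_1P_2² = 82, P_1P_3² = 125, P_2P_3² = 5.
Since P_1P_3² = 125 ≥ 82 + 5 = 87, the angle opposite P_1P_3 is not acute, so the smallest enclosing circle has P_1P_3 as diameter.
Centre = midpoint of P_1P_3 = (1.5, 3), r² = 125/4 = 31.25.
Diameter = 2r = 2√(31.25) ≈ 11.180.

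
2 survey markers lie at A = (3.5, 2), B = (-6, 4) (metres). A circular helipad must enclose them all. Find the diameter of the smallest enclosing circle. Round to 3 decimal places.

9.708

The smallest circle enclosing two points has them as diameter endpoints.
Centre = midpoint = (-1.25, 3); r² = |AB|²/4 = 94.25/4 = 23.5625.
Diameter = 2r = 2√(23.5625) ≈ 9.708.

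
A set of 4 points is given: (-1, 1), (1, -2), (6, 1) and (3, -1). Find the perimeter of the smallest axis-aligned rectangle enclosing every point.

20

Width = max x − min x = 6 − (-1) = 7.
Height = max y − min y = 1 − (-2) = 3.
Perimeter = 2(7 + 3) = 20.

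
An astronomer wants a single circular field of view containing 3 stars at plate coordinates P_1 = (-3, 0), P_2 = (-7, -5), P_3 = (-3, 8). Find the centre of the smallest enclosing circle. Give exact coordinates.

(-5, 1.5)

Side lengths²: P_1P_2² = 41, P_1P_3² = 64, P_2P_3² = 185.
Since P_2P_3² = 185 ≥ 64 + 41 = 105, the angle opposite P_2P_3 is not acute, so the smallest enclosing circle has P_2P_3 as diameter.
Centre = midpoint of P_2P_3 = (-5, 1.5), r² = 185/4 = 46.25.
Centre = (-5, 1.5).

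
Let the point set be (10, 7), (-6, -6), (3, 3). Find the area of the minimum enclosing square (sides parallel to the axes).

The bounding box has width 16 and height 13.
An axis-aligned square enclosing the set must have side ≥ max(width, height).
So the minimum side is max(16, 13) = 16.
Area = 16² = 256.

256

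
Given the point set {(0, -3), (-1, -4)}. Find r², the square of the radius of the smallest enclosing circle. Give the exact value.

0.5

The smallest circle enclosing two points has them as diameter endpoints.
Centre = midpoint = (-0.5, -3.5); r² = |(0, -3)−(-1, -4)|²/4 = 2/4 = 0.5.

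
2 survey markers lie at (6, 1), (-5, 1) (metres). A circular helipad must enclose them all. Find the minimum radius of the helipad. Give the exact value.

The smallest circle enclosing two points has them as diameter endpoints.
Centre = midpoint = (0.5, 1); r² = |(6, 1)−(-5, 1)|²/4 = 121/4 = 30.25.
r = √(30.25) = 5.5.

5.5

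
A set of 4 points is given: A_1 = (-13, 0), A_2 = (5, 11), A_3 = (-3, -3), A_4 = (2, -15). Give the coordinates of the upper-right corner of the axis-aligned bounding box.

(5, 11)

x-range [-13, 5], y-range [-15, 11].
The upper-right corner is (5, 11).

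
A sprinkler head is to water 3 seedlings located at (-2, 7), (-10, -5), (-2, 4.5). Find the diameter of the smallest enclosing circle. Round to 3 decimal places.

Call the three points A, B, C in the order given.
Side lengths²: AB² = 208, AC² = 6.25, BC² = 154.25.
Since AB² = 208 ≥ 154.25 + 6.25 = 160.5, the angle opposite AB is not acute, so the smallest enclosing circle has AB as diameter.
Centre = midpoint of AB = (-6, 1), r² = 208/4 = 52.
Diameter = 2r = 2√52 ≈ 14.422.

14.422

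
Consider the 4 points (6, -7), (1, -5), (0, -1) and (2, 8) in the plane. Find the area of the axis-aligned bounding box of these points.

90

x ranges over [0, 6], width 6.
y ranges over [-7, 8], height 15.
Area = 6 × 15 = 90.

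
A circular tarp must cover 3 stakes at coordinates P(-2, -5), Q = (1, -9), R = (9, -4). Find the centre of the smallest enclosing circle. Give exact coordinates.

Side lengths²: PQ² = 25, PR² = 122, QR² = 89.
Since PR² = 122 ≥ 89 + 25 = 114, the angle opposite PR is not acute, so the smallest enclosing circle has PR as diameter.
Centre = midpoint of PR = (3.5, -4.5), r² = 122/4 = 30.5.
Centre = (3.5, -4.5).

(3.5, -4.5)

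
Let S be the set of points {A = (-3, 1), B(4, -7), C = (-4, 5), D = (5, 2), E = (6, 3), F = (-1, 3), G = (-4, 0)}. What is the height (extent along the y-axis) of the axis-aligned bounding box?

max y = 5, min y = -7, so height = 12.

12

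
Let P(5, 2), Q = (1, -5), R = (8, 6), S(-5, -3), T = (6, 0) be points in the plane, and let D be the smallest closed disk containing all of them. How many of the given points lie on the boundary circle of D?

A smallest enclosing disk is always determined by at most three of the input points on its boundary.
The farthest pair is R–S with squared distance 250. The circle on this segment as diameter has centre (1.5, 1.5) and r² = 250/4 = 62.5.
Check P: distance² to centre = 12.5 ≤ 62.5, so it lies inside.
All remaining points lie in this disk, and no smaller disk contains both endpoints, so this is the minimum enclosing circle.
The points at distance exactly r from the centre are R, S — 2 points.

2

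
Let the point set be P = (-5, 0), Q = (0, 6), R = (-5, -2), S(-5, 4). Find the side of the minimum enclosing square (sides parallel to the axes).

The bounding box has width 5 and height 8.
An axis-aligned square enclosing the set must have side ≥ max(width, height).
So the minimum side is max(5, 8) = 8.

8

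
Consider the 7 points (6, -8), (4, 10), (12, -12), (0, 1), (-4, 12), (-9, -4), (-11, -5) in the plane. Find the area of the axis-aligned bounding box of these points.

552

x ranges over [-11, 12], width 23.
y ranges over [-12, 12], height 24.
Area = 23 × 24 = 552.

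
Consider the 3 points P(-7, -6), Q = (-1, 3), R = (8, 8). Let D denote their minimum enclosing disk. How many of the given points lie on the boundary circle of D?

2

Side lengths²: PQ² = 117, PR² = 421, QR² = 106.
Since PR² = 421 ≥ 117 + 106 = 223, the angle opposite PR is not acute, so the smallest enclosing circle has PR as diameter.
Centre = midpoint of PR = (0.5, 1), r² = 421/4 = 105.25.
The points at distance exactly r from the centre are P, R — 2 points.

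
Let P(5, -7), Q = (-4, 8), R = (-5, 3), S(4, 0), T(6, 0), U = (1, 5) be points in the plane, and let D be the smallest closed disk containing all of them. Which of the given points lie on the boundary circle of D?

P, Q

By Welzl's lemma the MEC is supported by two points (diametrically opposite) or three points (on a circumcircle).
The farthest pair is P–Q with squared distance 306. The circle on this segment as diameter has centre (0.5, 0.5) and r² = 306/4 = 76.5.
Check R: distance² to centre = 36.5 ≤ 76.5, so it lies inside.
All remaining points lie in this disk, and no smaller disk contains both endpoints, so this is the minimum enclosing circle.
The points at distance exactly r from the centre are P, Q — 2 points.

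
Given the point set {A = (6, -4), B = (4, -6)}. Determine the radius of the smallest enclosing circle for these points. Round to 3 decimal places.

The smallest circle enclosing two points has them as diameter endpoints.
Centre = midpoint = (5, -5); r² = |AB|²/4 = 8/4 = 2.
r = √2 ≈ 1.414.

1.414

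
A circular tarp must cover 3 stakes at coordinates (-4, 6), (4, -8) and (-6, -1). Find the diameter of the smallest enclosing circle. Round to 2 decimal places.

16.12

Call the three points A, B, C in the order given.
Side lengths²: AB² = 260, AC² = 53, BC² = 149.
Since AB² = 260 ≥ 149 + 53 = 202, the angle opposite AB is not acute, so the smallest enclosing circle has AB as diameter.
Centre = midpoint of AB = (0, -1), r² = 260/4 = 65.
Diameter = 2r = 2√65 ≈ 16.12.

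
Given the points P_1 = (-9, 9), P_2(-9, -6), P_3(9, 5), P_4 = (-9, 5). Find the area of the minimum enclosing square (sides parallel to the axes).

324

The bounding box has width 18 and height 15.
An axis-aligned square enclosing the set must have side ≥ max(width, height).
So the minimum side is max(18, 15) = 18.
Area = 18² = 324.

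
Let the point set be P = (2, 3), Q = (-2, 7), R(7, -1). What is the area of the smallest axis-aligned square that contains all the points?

The bounding box has width 9 and height 8.
An axis-aligned square enclosing the set must have side ≥ max(width, height).
So the minimum side is max(9, 8) = 9.
Area = 9² = 81.

81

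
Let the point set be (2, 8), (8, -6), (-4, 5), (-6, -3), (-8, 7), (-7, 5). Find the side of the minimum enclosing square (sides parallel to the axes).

The bounding box has width 16 and height 14.
An axis-aligned square enclosing the set must have side ≥ max(width, height).
So the minimum side is max(16, 14) = 16.

16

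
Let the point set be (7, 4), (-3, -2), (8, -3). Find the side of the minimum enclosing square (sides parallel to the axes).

11

The bounding box has width 11 and height 7.
An axis-aligned square enclosing the set must have side ≥ max(width, height).
So the minimum side is max(11, 7) = 11.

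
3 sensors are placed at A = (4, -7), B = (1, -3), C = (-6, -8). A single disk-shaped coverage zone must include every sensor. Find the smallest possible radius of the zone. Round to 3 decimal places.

5.025

Side lengths²: AB² = 25, AC² = 101, BC² = 74.
Since AC² = 101 ≥ 74 + 25 = 99, the angle opposite AC is not acute, so the smallest enclosing circle has AC as diameter.
Centre = midpoint of AC = (-1, -7.5), r² = 101/4 = 25.25.
r = √(25.25) ≈ 5.025.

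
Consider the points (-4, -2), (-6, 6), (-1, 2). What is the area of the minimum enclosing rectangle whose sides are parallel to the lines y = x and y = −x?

In coordinates u = x + y, v = x − y the rectangle is axis-aligned; the map (x,y)→(u,v) scales areas by 2.
u-values: -6, 0, 1; range = 1 − (-6) = 7.
v-values: -2, -12, -3; range = -2 − (-12) = 10.
Area = (7 × 10) / 2 = 35.

35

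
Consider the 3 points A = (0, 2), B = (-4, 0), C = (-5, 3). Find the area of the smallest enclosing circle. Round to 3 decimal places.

20.837

Side lengths²: AB² = 20, AC² = 26, BC² = 10.
Since AC² = 26 < 20 + 10 = 30, the triangle is acute, so the smallest enclosing circle is the circumcircle.
Circumcentre = (-18/7, 15/7), r² = 325/49.
Area = π·r² = π·325/49 ≈ 20.837.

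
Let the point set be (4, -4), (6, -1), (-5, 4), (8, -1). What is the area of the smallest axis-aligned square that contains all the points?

The bounding box has width 13 and height 8.
An axis-aligned square enclosing the set must have side ≥ max(width, height).
So the minimum side is max(13, 8) = 13.
Area = 13² = 169.

169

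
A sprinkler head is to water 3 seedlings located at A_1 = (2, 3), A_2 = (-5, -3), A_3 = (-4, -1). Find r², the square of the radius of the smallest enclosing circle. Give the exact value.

21.25

Side lengths²: A_1A_2² = 85, A_1A_3² = 52, A_2A_3² = 5.
Since A_1A_2² = 85 ≥ 52 + 5 = 57, the angle opposite A_1A_2 is not acute, so the smallest enclosing circle has A_1A_2 as diameter.
Centre = midpoint of A_1A_2 = (-1.5, 0), r² = 85/4 = 21.25.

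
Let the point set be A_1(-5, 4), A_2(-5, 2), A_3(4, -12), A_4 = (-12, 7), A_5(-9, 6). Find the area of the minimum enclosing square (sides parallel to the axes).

The bounding box has width 16 and height 19.
An axis-aligned square enclosing the set must have side ≥ max(width, height).
So the minimum side is max(16, 19) = 19.
Area = 19² = 361.

361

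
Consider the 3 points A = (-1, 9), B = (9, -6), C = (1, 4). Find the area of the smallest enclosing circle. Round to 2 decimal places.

Side lengths²: AB² = 325, AC² = 29, BC² = 164.
Since AB² = 325 ≥ 164 + 29 = 193, the angle opposite AB is not acute, so the smallest enclosing circle has AB as diameter.
Centre = midpoint of AB = (4, 1.5), r² = 325/4 = 81.25.
Area = π·r² = π·81.25 ≈ 255.25.

255.25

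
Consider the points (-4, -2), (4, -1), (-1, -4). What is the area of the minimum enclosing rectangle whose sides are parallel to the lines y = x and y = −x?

In coordinates u = x + y, v = x − y the rectangle is axis-aligned; the map (x,y)→(u,v) scales areas by 2.
u-values: -6, 3, -5; range = 3 − (-6) = 9.
v-values: -2, 5, 3; range = 5 − (-2) = 7.
Area = (9 × 7) / 2 = 31.5.

31.5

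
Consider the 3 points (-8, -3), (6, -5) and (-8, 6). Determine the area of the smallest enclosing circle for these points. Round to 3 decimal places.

248.971

Call the three points A, B, C in the order given.
Side lengths²: AB² = 200, AC² = 81, BC² = 317.
Since BC² = 317 ≥ 200 + 81 = 281, the angle opposite BC is not acute, so the smallest enclosing circle has BC as diameter.
Centre = midpoint of BC = (-1, 0.5), r² = 317/4 = 79.25.
Area = π·r² = π·79.25 ≈ 248.971.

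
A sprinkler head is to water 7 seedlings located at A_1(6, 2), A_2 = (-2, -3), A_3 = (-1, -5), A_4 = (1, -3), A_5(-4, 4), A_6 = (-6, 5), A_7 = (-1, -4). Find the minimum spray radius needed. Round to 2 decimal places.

A smallest enclosing disk is always determined by at most three of the input points on its boundary.
The minimum enclosing circle is determined by three boundary points: A_1, A_3, A_6.
Their circumcentre is (-0.5, 1.5) with r² = 42.5.
The farthest remaining point A_7 is at distance² 30.5 ≤ 42.5.
r = √(42.5) ≈ 6.52.

6.52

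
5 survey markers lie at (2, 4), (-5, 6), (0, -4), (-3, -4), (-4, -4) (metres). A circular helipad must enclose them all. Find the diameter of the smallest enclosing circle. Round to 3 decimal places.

11.180

A smallest enclosing disk is always determined by at most three of the input points on its boundary.
The farthest pair is (-5, 6)–(0, -4) with squared distance 125. The circle on this segment as diameter has centre (-2.5, 1) and r² = 125/4 = 31.25.
Check (2, 4): distance² to centre = 29.25 ≤ 31.25, so it lies inside.
All remaining points lie in this disk, and no smaller disk contains both endpoints, so this is the minimum enclosing circle.
Diameter = 2r = 2√(31.25) ≈ 11.180.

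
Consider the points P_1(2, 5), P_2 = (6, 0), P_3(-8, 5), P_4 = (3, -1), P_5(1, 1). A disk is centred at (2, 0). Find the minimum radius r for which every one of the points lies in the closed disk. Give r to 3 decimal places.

11.180

The required radius is the distance from (2, 0) to the farthest point.
Squared distances: 25, 16, 125, 2, 2.
Maximum is 125, attained at P_3.
r = √125 ≈ 11.180.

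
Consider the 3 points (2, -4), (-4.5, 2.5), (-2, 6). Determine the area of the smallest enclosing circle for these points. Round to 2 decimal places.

91.11

Call the three points A, B, C in the order given.
Side lengths²: AB² = 84.5, AC² = 116, BC² = 18.5.
Since AC² = 116 ≥ 84.5 + 18.5 = 103, the angle opposite AC is not acute, so the smallest enclosing circle has AC as diameter.
Centre = midpoint of AC = (0, 1), r² = 116/4 = 29.
Area = π·r² = π·29 ≈ 91.11.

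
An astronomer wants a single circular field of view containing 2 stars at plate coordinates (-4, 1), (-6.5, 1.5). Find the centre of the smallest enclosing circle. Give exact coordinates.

(-5.25, 1.25)

The smallest circle enclosing two points has them as diameter endpoints.
Centre = midpoint = (-5.25, 1.25); r² = |(-4, 1)−(-6.5, 1.5)|²/4 = 6.5/4 = 1.625.
Centre = (-5.25, 1.25).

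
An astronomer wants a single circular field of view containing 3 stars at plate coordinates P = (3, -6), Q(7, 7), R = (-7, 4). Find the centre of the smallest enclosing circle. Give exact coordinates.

Side lengths²: PQ² = 185, PR² = 200, QR² = 205.
Since QR² = 205 < 200 + 185 = 385, the triangle is acute, so the smallest enclosing circle is the circumcircle.
Circumcentre = (27/34, 61/34), r² = 37925/578.
Centre = (27/34, 61/34).

(27/34, 61/34)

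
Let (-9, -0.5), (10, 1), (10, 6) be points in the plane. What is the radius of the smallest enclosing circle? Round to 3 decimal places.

10.041

Call the three points A, B, C in the order given.
Side lengths²: AB² = 363.25, AC² = 403.25, BC² = 25.
Since AC² = 403.25 ≥ 363.25 + 25 = 388.25, the angle opposite AC is not acute, so the smallest enclosing circle has AC as diameter.
Centre = midpoint of AC = (0.5, 2.75), r² = 403.25/4 = 100.8125.
r = √(100.8125) ≈ 10.041.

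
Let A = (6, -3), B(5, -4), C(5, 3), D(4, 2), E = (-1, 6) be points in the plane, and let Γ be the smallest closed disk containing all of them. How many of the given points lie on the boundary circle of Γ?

A smallest enclosing disk is always determined by at most three of the input points on its boundary.
The farthest pair is B–E with squared distance 136. The circle on this segment as diameter has centre (2, 1) and r² = 136/4 = 34.
Check A: distance² to centre = 32 ≤ 34, so it lies inside.
All remaining points lie in this disk, and no smaller disk contains both endpoints, so this is the minimum enclosing circle.
The points at distance exactly r from the centre are B, E — 2 points.

2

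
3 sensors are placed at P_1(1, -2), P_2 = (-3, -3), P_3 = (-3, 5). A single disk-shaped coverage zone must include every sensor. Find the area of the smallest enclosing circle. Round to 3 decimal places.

54.242

Side lengths²: P_1P_2² = 17, P_1P_3² = 65, P_2P_3² = 64.
Since P_1P_3² = 65 < 64 + 17 = 81, the triangle is acute, so the smallest enclosing circle is the circumcircle.
Circumcentre = (-1.875, 1), r² = 17.265625.
Area = π·r² = π·17.265625 ≈ 54.242.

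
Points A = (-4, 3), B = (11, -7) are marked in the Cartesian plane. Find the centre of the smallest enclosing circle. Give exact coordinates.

The smallest circle enclosing two points has them as diameter endpoints.
Centre = midpoint = (3.5, -2); r² = |AB|²/4 = 325/4 = 81.25.
Centre = (3.5, -2).

(3.5, -2)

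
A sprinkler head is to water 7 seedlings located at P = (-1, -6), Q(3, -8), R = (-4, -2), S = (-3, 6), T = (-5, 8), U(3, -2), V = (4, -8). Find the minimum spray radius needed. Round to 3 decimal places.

9.179

The farthest pair is T–V with squared distance 337. The circle on this segment as diameter has centre (-0.5, 0) and r² = 337/4 = 84.25.
Check P: distance² to centre = 36.25 ≤ 84.25, so it lies inside.
All remaining points lie in this disk, and no smaller disk contains both endpoints, so this is the minimum enclosing circle.
r = √(84.25) ≈ 9.179.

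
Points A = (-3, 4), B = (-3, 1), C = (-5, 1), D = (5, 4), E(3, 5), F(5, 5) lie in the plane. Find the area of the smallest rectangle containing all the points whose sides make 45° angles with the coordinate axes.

56

In coordinates u = x + y, v = x − y the rectangle is axis-aligned; the map (x,y)→(u,v) scales areas by 2.
u-values: 1, -2, -4, 9, 8, 10; range = 10 − (-4) = 14.
v-values: -7, -4, -6, 1, -2, 0; range = 1 − (-7) = 8.
Area = (14 × 8) / 2 = 56.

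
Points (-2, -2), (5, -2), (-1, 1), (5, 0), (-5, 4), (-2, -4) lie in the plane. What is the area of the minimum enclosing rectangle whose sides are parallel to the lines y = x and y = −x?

In coordinates u = x + y, v = x − y the rectangle is axis-aligned; the map (x,y)→(u,v) scales areas by 2.
u-values: -4, 3, 0, 5, -1, -6; range = 5 − (-6) = 11.
v-values: 0, 7, -2, 5, -9, 2; range = 7 − (-9) = 16.
Area = (11 × 16) / 2 = 88.

88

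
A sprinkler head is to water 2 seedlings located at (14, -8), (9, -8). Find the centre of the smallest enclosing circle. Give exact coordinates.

(11.5, -8)

The smallest circle enclosing two points has them as diameter endpoints.
Centre = midpoint = (11.5, -8); r² = |(14, -8)−(9, -8)|²/4 = 25/4 = 6.25.
Centre = (11.5, -8).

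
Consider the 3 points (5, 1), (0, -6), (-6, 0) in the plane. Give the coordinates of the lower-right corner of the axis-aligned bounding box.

x-range [-6, 5], y-range [-6, 1].
The lower-right corner is (5, -6).

(5, -6)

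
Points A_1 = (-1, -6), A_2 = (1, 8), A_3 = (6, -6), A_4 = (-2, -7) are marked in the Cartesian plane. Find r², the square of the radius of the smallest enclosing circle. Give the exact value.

The minimum enclosing circle is determined by three boundary points: A_2, A_3, A_4.
Their circumcentre is (7/6, 1/6) with r² = 1105/18.
The farthest remaining point A_1 is at distance² 769/18 ≤ 1105/18.

1105/18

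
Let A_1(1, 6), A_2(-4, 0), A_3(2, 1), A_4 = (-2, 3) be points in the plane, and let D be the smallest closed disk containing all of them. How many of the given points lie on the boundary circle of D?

3

The minimum enclosing circle is determined by three boundary points: A_1, A_2, A_3.
Their circumcentre is (-87/62, 181/62) with r² = 29341/1922.
The farthest remaining point A_4 is at distance² 697/1922 ≤ 29341/1922.
The points at distance exactly r from the centre are A_1, A_2, A_3 — 3 points.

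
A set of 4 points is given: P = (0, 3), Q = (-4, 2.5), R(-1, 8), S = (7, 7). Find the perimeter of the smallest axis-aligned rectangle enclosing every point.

33

Width = max x − min x = 7 − (-4) = 11.
Height = max y − min y = 8 − 2.5 = 5.5.
Perimeter = 2(11 + 5.5) = 33.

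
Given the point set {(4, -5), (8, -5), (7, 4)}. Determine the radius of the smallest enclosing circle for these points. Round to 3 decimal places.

Call the three points A, B, C in the order given.
Side lengths²: AB² = 16, AC² = 90, BC² = 82.
Since AC² = 90 < 82 + 16 = 98, the triangle is acute, so the smallest enclosing circle is the circumcircle.
Circumcentre = (6, -2/3), r² = 205/9.
r = √(205/9) ≈ 4.773.

4.773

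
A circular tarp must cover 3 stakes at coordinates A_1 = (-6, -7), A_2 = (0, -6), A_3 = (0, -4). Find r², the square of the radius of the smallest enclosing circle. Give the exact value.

11.25

Side lengths²: A_1A_2² = 37, A_1A_3² = 45, A_2A_3² = 4.
Since A_1A_3² = 45 ≥ 37 + 4 = 41, the angle opposite A_1A_3 is not acute, so the smallest enclosing circle has A_1A_3 as diameter.
Centre = midpoint of A_1A_3 = (-3, -5.5), r² = 45/4 = 11.25.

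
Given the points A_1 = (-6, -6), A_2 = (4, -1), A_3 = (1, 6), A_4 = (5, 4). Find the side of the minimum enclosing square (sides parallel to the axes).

The bounding box has width 11 and height 12.
An axis-aligned square enclosing the set must have side ≥ max(width, height).
So the minimum side is max(11, 12) = 12.

12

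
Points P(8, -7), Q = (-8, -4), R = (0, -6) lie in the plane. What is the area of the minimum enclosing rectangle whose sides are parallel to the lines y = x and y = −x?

123.5

In coordinates u = x + y, v = x − y the rectangle is axis-aligned; the map (x,y)→(u,v) scales areas by 2.
u-values: 1, -12, -6; range = 1 − (-12) = 13.
v-values: 15, -4, 6; range = 15 − (-4) = 19.
Area = (13 × 19) / 2 = 123.5.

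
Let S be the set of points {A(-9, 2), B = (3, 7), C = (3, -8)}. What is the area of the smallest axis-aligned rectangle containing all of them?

180

x ranges over [-9, 3], width 12.
y ranges over [-8, 7], height 15.
Area = 12 × 15 = 180.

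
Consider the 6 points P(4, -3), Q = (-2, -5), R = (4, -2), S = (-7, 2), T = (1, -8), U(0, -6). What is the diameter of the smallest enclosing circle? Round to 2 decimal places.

The minimum enclosing circle is determined by three boundary points: R, S, T.
Their circumcentre is (-63/26, -33/13) with r² = 28085/676.
The farthest remaining point P is at distance² 28033/676 ≤ 28085/676.
Diameter = 2r = 2√(28085/676) ≈ 12.89.

12.89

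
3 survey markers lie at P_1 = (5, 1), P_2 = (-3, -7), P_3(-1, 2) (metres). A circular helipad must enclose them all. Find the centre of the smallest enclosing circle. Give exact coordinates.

(1, -3)

Side lengths²: P_1P_2² = 128, P_1P_3² = 37, P_2P_3² = 85.
Since P_1P_2² = 128 ≥ 85 + 37 = 122, the angle opposite P_1P_2 is not acute, so the smallest enclosing circle has P_1P_2 as diameter.
Centre = midpoint of P_1P_2 = (1, -3), r² = 128/4 = 32.
Centre = (1, -3).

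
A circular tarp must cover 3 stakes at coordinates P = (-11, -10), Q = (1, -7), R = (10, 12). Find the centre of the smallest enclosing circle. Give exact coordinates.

(-0.5, 1)

Side lengths²: PQ² = 153, PR² = 925, QR² = 442.
Since PR² = 925 ≥ 442 + 153 = 595, the angle opposite PR is not acute, so the smallest enclosing circle has PR as diameter.
Centre = midpoint of PR = (-0.5, 1), r² = 925/4 = 231.25.
Centre = (-0.5, 1).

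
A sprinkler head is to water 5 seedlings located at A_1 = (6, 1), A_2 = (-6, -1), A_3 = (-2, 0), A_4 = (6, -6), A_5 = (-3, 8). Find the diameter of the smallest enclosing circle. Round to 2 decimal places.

The minimum enclosing circle of a finite set is fixed by two of the points (as a diameter) or three (as a circumcircle).
The farthest pair is A_4–A_5 with squared distance 277. The circle on this segment as diameter has centre (1.5, 1) and r² = 277/4 = 69.25.
Check A_1: distance² to centre = 20.25 ≤ 69.25, so it lies inside.
All remaining points lie in this disk, and no smaller disk contains both endpoints, so this is the minimum enclosing circle.
Diameter = 2r = 2√(69.25) ≈ 16.64.

16.64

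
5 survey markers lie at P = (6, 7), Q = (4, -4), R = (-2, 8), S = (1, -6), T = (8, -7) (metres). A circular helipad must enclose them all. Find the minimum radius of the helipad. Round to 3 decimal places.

9.014

By Welzl's lemma the MEC is supported by two points (diametrically opposite) or three points (on a circumcircle).
The farthest pair is R–T with squared distance 325. The circle on this segment as diameter has centre (3, 0.5) and r² = 325/4 = 81.25.
Check P: distance² to centre = 51.25 ≤ 81.25, so it lies inside.
All remaining points lie in this disk, and no smaller disk contains both endpoints, so this is the minimum enclosing circle.
r = √(81.25) ≈ 9.014.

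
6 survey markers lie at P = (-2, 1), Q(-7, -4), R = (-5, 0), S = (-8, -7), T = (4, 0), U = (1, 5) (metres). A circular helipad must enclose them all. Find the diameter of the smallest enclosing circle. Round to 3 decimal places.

15.001

A smallest enclosing disk is always determined by at most three of the input points on its boundary.
The minimum enclosing circle is determined by three boundary points: S, T, U.
Their circumcentre is (-185/54, -19/18) with r² = 82025/1458.
The farthest remaining point Q is at distance² 31265/1458 ≤ 82025/1458.
Diameter = 2r = 2√(82025/1458) ≈ 15.001.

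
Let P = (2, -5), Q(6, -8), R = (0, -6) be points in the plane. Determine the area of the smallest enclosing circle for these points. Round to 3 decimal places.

Side lengths²: PQ² = 25, PR² = 5, QR² = 40.
Since QR² = 40 ≥ 25 + 5 = 30, the angle opposite QR is not acute, so the smallest enclosing circle has QR as diameter.
Centre = midpoint of QR = (3, -7), r² = 40/4 = 10.
Area = π·r² = π·10 ≈ 31.416.

31.416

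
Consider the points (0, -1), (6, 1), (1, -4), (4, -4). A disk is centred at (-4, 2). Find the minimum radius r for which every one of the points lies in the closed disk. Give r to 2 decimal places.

10.05

The required radius is the distance from (-4, 2) to the farthest point.
Squared distances: 25, 101, 61, 100.
Maximum is 101, attained at (6, 1).
r = √101 ≈ 10.05.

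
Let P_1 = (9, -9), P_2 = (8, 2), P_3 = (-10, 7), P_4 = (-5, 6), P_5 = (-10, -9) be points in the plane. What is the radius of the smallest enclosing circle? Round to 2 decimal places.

12.42

The farthest pair is P_1–P_3 with squared distance 617. The circle on this segment as diameter has centre (-0.5, -1) and r² = 617/4 = 154.25.
Check P_2: distance² to centre = 81.25 ≤ 154.25, so it lies inside.
All remaining points lie in this disk, and no smaller disk contains both endpoints, so this is the minimum enclosing circle.
r = √(154.25) ≈ 12.42.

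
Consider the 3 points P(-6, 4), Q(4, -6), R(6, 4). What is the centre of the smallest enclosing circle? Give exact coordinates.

Side lengths²: PQ² = 200, PR² = 144, QR² = 104.
Since PQ² = 200 < 144 + 104 = 248, the triangle is acute, so the smallest enclosing circle is the circumcircle.
Circumcentre = (0, 0), r² = 52.
Centre = (0, 0).

(0, 0)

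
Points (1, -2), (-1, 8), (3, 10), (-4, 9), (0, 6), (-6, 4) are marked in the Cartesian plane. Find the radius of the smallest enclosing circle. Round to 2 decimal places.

6.34

The minimum enclosing circle of a finite set is fixed by two of the points (as a diameter) or three (as a circumcircle).
The minimum enclosing circle is determined by three boundary points: (1, -2), (3, 10), (-4, 9).
Their circumcentre is (10/41, 176/41) with r² = 67525/1681.
The farthest remaining point (-6, 4) is at distance² 65680/1681 ≤ 67525/1681.
r = √(67525/1681) ≈ 6.34.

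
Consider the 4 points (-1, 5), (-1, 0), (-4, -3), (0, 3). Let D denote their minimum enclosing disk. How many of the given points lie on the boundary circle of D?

2

The minimum enclosing circle of a finite set is fixed by two of the points (as a diameter) or three (as a circumcircle).
The farthest pair is (-1, 5)–(-4, -3) with squared distance 73. The circle on this segment as diameter has centre (-2.5, 1) and r² = 73/4 = 18.25.
Check (-1, 0): distance² to centre = 3.25 ≤ 18.25, so it lies inside.
All remaining points lie in this disk, and no smaller disk contains both endpoints, so this is the minimum enclosing circle.
The points at distance exactly r from the centre are (-1, 5), (-4, -3) — 2 points.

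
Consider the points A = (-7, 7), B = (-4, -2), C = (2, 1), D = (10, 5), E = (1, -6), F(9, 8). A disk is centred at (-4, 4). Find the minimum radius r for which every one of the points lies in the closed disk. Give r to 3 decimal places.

14.036

The required radius is the distance from (-4, 4) to the farthest point.
Squared distances: 18, 36, 45, 197, 125, 185.
Maximum is 197, attained at D.
r = √197 ≈ 14.036.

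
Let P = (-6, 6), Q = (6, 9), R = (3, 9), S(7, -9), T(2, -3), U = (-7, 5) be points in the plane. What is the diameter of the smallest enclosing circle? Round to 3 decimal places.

20.398

The minimum enclosing circle of a finite set is fixed by two of the points (as a diameter) or three (as a circumcircle).
The minimum enclosing circle is determined by three boundary points: Q, S, U.
Their circumcentre is (59/34, -9/34) with r² = 60125/578.
The farthest remaining point P is at distance² 57269/578 ≤ 60125/578.
Diameter = 2r = 2√(60125/578) ≈ 20.398.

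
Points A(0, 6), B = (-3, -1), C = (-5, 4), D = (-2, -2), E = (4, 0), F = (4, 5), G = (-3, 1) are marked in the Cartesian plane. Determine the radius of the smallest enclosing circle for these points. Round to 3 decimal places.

4.955

The minimum enclosing circle is determined by three boundary points: C, E, F.
Their circumcentre is (-5/18, 2.5) with r² = 3977/162.
The farthest remaining point D is at distance² 3761/162 ≤ 3977/162.
r = √(3977/162) ≈ 4.955.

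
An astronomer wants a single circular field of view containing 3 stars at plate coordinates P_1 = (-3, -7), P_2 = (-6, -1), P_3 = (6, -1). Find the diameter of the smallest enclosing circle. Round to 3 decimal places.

Side lengths²: P_1P_2² = 45, P_1P_3² = 117, P_2P_3² = 144.
Since P_2P_3² = 144 < 117 + 45 = 162, the triangle is acute, so the smallest enclosing circle is the circumcircle.
Circumcentre = (0, -1.75), r² = 36.5625.
Diameter = 2r = 2√(36.5625) ≈ 12.093.

12.093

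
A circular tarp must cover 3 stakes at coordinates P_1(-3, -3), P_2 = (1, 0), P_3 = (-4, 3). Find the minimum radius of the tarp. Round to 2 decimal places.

3.28

Side lengths²: P_1P_2² = 25, P_1P_3² = 37, P_2P_3² = 34.
Since P_1P_3² = 37 < 34 + 25 = 59, the triangle is acute, so the smallest enclosing circle is the circumcircle.
Circumcentre = (-41/18, 11/54), r² = 15725/1458.
r = √(15725/1458) ≈ 3.28.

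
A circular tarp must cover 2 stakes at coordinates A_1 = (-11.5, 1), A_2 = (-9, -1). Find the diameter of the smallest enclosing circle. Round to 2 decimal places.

3.20

The smallest circle enclosing two points has them as diameter endpoints.
Centre = midpoint = (-10.25, 0); r² = |A_1A_2|²/4 = 10.25/4 = 2.5625.
Diameter = 2r = 2√(2.5625) ≈ 3.20.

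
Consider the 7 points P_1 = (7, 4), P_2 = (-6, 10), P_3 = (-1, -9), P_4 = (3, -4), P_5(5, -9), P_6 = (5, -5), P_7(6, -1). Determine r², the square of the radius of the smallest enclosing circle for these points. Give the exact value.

By Welzl's lemma the MEC is supported by two points (diametrically opposite) or three points (on a circumcircle).
The farthest pair is P_2–P_5 with squared distance 482. The circle on this segment as diameter has centre (-0.5, 0.5) and r² = 482/4 = 120.5.
Check P_1: distance² to centre = 68.5 ≤ 120.5, so it lies inside.
All remaining points lie in this disk, and no smaller disk contains both endpoints, so this is the minimum enclosing circle.

120.5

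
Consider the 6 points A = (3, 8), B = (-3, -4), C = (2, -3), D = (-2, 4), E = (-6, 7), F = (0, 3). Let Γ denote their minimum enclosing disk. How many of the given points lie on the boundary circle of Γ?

3

The minimum enclosing circle of a finite set is fixed by two of the points (as a diameter) or three (as a circumcircle).
The minimum enclosing circle is determined by three boundary points: A, B, E.
Their circumcentre is (-16/17, 42/17) with r² = 13325/289.
The farthest remaining point C is at distance² 11149/289 ≤ 13325/289.
The points at distance exactly r from the centre are A, B, E — 3 points.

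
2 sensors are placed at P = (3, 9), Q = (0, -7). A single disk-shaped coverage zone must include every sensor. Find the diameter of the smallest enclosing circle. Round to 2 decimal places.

The smallest circle enclosing two points has them as diameter endpoints.
Centre = midpoint = (1.5, 1); r² = |PQ|²/4 = 265/4 = 66.25.
Diameter = 2r = 2√(66.25) ≈ 16.28.

16.28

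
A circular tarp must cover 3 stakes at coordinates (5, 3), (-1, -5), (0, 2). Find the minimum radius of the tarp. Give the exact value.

Call the three points A, B, C in the order given.
Side lengths²: AB² = 100, AC² = 26, BC² = 50.
Since AB² = 100 ≥ 50 + 26 = 76, the angle opposite AB is not acute, so the smallest enclosing circle has AB as diameter.
Centre = midpoint of AB = (2, -1), r² = 100/4 = 25.
r = √25 = 5.

5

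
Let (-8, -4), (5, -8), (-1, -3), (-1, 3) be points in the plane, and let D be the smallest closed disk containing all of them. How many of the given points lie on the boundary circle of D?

By Welzl's lemma the MEC is supported by two points (diametrically opposite) or three points (on a circumcircle).
The minimum enclosing circle is determined by three boundary points: (-8, -4), (5, -8), (-1, 3).
Their circumcentre is (-31/34, -139/34) with r² = 29045/578.
The farthest remaining point (-1, -3) is at distance² 689/578 ≤ 29045/578.
The points at distance exactly r from the centre are (-8, -4), (5, -8), (-1, 3) — 3 points.

3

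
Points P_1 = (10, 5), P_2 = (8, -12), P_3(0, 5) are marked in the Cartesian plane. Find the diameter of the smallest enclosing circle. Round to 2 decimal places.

18.92

Side lengths²: P_1P_2² = 293, P_1P_3² = 100, P_2P_3² = 353.
Since P_2P_3² = 353 < 293 + 100 = 393, the triangle is acute, so the smallest enclosing circle is the circumcircle.
Circumcentre = (5, -103/34), r² = 103429/1156.
Diameter = 2r = 2√(103429/1156) ≈ 18.92.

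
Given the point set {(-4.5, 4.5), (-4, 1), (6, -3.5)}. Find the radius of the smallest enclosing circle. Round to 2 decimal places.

6.60

Call the three points A, B, C in the order given.
Side lengths²: AB² = 12.5, AC² = 174.25, BC² = 120.25.
Since AC² = 174.25 ≥ 120.25 + 12.5 = 132.75, the angle opposite AC is not acute, so the smallest enclosing circle has AC as diameter.
Centre = midpoint of AC = (0.75, 0.5), r² = 174.25/4 = 43.5625.
r = √(43.5625) ≈ 6.60.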